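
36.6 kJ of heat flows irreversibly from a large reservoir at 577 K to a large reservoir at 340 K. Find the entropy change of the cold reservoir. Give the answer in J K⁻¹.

The cold reservoir gains heat Q, so ΔS_cold = +Q/T_C = 36600/340 = 108 J/K.

ΔS_cold = 108 J/K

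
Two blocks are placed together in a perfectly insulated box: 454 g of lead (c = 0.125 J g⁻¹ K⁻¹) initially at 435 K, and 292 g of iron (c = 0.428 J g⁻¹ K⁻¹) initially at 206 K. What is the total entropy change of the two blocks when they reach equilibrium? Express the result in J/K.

Energy balance: T_f = (m₁c₁T₁ + m₂c₂T₂)/(m₁c₁ + m₂c₂) = 277.51 K.
ΔS₁ = m₁c₁ ln(T_f/T₁) = 56.75 × ln(277.51/435) = -25.51 J/K.
ΔS₂ = m₂c₂ ln(T_f/T₂) = 124.976 × ln(277.51/206) = 37.24 J/K.
ΔS_total = -25.51 + 37.24 = 11.7 J/K.

ΔS_total = 11.7 J/K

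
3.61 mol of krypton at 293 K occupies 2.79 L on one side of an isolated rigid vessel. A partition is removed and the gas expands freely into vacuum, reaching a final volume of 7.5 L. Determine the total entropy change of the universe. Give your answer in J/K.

No heat is exchanged and no work is done, so the ideal-gas temperature stays constant.
Entropy is a state function; using a reversible isothermal path, ΔS_gas = nR ln(V₂/V₁) = 3.61 × 8.314 × ln(7.5/2.79) = 29.7 J/K.
The insulated surroundings exchange no heat, so ΔS_surr = 0 and ΔS_universe = ΔS_gas.

ΔS_universe = 29.7 J/K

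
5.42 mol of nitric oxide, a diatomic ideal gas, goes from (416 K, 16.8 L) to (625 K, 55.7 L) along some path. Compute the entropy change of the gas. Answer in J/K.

Entropy is a state function: ΔS = nC_V ln(T₂/T₁) + nR ln(V₂/V₁), with C_V = 5R/2 = 20.79 J mol⁻¹ K⁻¹ for a diatomic ideal gas.
ΔS = 5.42 × [20.79 × ln(625/416) + 8.314 × ln(55.7/16.8)] = 99.9 J/K.

ΔS = 99.9 J/K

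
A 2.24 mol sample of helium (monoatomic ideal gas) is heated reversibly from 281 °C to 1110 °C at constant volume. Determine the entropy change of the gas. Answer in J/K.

ΔS = 25.6 J/K

In kelvin: T₁ = 554.15 K, T₂ = 1383.15 K. At constant volume, ΔS = nC_V ln(T₂/T₁) with C_V = 3R/2 = 12.47 J mol⁻¹ K⁻¹.
ΔS = 2.24 × 12.47 × ln(1383.15/554.15) = 25.6 J/K.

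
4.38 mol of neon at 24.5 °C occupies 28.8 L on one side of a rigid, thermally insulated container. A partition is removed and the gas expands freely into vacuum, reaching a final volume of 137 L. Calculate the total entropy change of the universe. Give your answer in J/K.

No heat is exchanged and no work is done, so the ideal-gas temperature stays constant.
Entropy is a state function; using a reversible isothermal path, ΔS_gas = nR ln(V₂/V₁) = 4.38 × 8.314 × ln(137/28.8) = 56.8 J/K.
The insulated surroundings exchange no heat, so ΔS_surr = 0 and ΔS_universe = ΔS_gas.

ΔS_universe = 56.8 J/K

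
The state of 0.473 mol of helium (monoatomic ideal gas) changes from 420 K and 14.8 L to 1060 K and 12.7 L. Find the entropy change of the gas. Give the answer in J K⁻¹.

Entropy is a state function: ΔS = nC_V ln(T₂/T₁) + nR ln(V₂/V₁), with C_V = 3R/2 = 12.47 J mol⁻¹ K⁻¹ for a monoatomic ideal gas.
ΔS = 0.473 × [12.47 × ln(1060/420) + 8.314 × ln(12.7/14.8)] = 4.86 J/K.

ΔS = 4.86 J/K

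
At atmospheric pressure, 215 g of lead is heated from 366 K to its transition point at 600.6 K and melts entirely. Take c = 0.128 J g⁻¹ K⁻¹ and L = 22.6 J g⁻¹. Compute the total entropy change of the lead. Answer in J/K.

ΔS = 21.7 J/K

Warming step: ΔS₁ = m c ln(T_tr/T_i) = 215 × 0.128 × ln(600.6/366) = 13.63 J/K.
Phase change: ΔS₂ = +mL/T_tr = 215 × 22.6 / 600.6 = 8.09 J/K.
ΔS_total = (13.63) + (8.09) = 21.7 J/K.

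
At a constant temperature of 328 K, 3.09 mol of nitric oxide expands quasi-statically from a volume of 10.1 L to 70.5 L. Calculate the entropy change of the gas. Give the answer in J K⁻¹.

For an isothermal ideal gas ΔS_gas = nR ln(V₂/V₁) = 3.09 × 8.314 × ln(70.5/10.1) = 49.9 J/K.

ΔS_gas = 49.9 J/K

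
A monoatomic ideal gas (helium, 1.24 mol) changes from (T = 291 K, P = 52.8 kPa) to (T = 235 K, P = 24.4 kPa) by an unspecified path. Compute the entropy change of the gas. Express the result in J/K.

ΔS = nC_p ln(T₂/T₁) − nR ln(P₂/P₁), with C_p = 5R/2 = 20.79 J mol⁻¹ K⁻¹ for a monoatomic ideal gas.
ΔS = 1.24 × [20.79 × ln(235/291) − 8.314 × ln(24.4/52.8)] = 2.45 J/K.

ΔS = 2.45 J/K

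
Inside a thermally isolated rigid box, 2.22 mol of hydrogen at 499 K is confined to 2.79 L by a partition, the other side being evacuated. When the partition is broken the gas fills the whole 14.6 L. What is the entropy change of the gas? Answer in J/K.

For an ideal gas in free expansion Q = 0 and W = 0, so T is unchanged.
Entropy is a state function; using a reversible isothermal path, ΔS_gas = nR ln(V₂/V₁) = 2.22 × 8.314 × ln(14.6/2.79) = 30.5 J/K.

ΔS_gas = 30.5 J/K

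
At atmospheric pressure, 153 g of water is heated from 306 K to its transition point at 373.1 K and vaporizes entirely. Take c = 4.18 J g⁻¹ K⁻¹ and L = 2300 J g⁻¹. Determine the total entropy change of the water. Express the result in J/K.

ΔS = 1070 J/K

Warming step: ΔS₁ = m c ln(T_tr/T_i) = 153 × 4.18 × ln(373.1/306) = 126.8 J/K.
Phase change: ΔS₂ = +mL/T_tr = 153 × 2300 / 373.1 = 943.2 J/K.
ΔS_total = (126.8) + (943.2) = 1070 J/K.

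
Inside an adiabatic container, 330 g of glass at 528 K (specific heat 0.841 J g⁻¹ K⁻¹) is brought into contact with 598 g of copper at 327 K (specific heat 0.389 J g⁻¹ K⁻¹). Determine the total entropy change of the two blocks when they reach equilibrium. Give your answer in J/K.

Energy balance: T_f = (m₁c₁T₁ + m₂c₂T₂)/(m₁c₁ + m₂c₂) = 436.35 K.
ΔS₁ = m₁c₁ ln(T_f/T₁) = 277.53 × ln(436.35/528) = -52.91 J/K.
ΔS₂ = m₂c₂ ln(T_f/T₂) = 232.622 × ln(436.35/327) = 67.11 J/K.
ΔS_total = -52.91 + 67.11 = 14.2 J/K.

ΔS_total = 14.2 J/K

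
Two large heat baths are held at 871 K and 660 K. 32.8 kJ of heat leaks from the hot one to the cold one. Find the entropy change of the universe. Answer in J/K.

ΔS_hot = −Q/T_H = −32800/871 = -37.66 J/K and ΔS_cold = +Q/T_C = 32800/660 = 49.7 J/K.
ΔS_total = -37.66 + 49.7 = 12 J/K, positive as the second law requires.

ΔS_total = 12 J/K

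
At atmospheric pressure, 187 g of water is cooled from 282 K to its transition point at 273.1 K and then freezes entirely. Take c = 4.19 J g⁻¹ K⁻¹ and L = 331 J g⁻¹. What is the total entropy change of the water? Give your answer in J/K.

Cooling step: ΔS₁ = m c ln(T_tr/T_i) = 187 × 4.19 × ln(273.1/282) = -25.13 J/K.
Phase change: ΔS₂ = −mL/T_tr = −187 × 331 / 273.1 = -226.6 J/K.
ΔS_total = (-25.13) + (-226.6) = -252 J/K.

ΔS = -252 J/K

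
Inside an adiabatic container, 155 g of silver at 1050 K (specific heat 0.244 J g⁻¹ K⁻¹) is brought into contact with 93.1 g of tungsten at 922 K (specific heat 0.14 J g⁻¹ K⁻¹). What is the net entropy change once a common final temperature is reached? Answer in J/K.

Energy balance: T_f = (m₁c₁T₁ + m₂c₂T₂)/(m₁c₁ + m₂c₂) = 1017.2 K.
ΔS₁ = m₁c₁ ln(T_f/T₁) = 37.82 × ln(1017.2/1050) = -1.2005 J/K.
ΔS₂ = m₂c₂ ln(T_f/T₂) = 13.034 × ln(1017.2/922) = 1.2807 J/K.
ΔS_total = -1.2005 + 1.2807 = 0.0802 J/K.

ΔS_total = 0.0802 J/K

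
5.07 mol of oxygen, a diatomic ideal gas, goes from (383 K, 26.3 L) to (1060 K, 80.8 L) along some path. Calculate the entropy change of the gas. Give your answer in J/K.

ΔS = 155 J/K

Entropy is a state function: ΔS = nC_V ln(T₂/T₁) + nR ln(V₂/V₁), with C_V = 5R/2 = 20.79 J mol⁻¹ K⁻¹ for a diatomic ideal gas.
ΔS = 5.07 × [20.79 × ln(1060/383) + 8.314 × ln(80.8/26.3)] = 155 J/K.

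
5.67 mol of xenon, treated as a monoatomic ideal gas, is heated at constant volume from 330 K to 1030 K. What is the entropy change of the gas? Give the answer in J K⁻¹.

At constant volume, ΔS = nC_V ln(T₂/T₁) with C_V = 3R/2 = 12.47 J mol⁻¹ K⁻¹.
ΔS = 5.67 × 12.47 × ln(1030/330) = 80.5 J/K.

ΔS = 80.5 J/K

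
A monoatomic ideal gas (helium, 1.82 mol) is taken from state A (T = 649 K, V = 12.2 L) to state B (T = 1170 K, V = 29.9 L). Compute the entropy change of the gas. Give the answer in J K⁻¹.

Entropy is a state function: ΔS = nC_V ln(T₂/T₁) + nR ln(V₂/V₁), with C_V = 3R/2 = 12.47 J mol⁻¹ K⁻¹ for a monoatomic ideal gas.
ΔS = 1.82 × [12.47 × ln(1170/649) + 8.314 × ln(29.9/12.2)] = 26.9 J/K.

ΔS = 26.9 J/K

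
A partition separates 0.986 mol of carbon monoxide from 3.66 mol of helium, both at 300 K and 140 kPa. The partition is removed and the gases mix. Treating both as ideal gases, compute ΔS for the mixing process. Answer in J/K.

ΔS_mix = 20 J/K

Mole fractions: x_A = 0.986/4.65 = 0.212, x_B = 0.788.
ΔS_mix = −R(n_A ln x_A + n_B ln x_B) = −8.314 × (0.986 ln 0.212 + 3.66 ln 0.788) = 20 J/K.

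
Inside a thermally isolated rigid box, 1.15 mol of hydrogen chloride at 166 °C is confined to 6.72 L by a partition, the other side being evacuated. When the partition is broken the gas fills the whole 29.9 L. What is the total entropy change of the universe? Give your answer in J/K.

No heat is exchanged and no work is done, so the ideal-gas temperature stays constant.
Entropy is a state function; using a reversible isothermal path, ΔS_gas = nR ln(V₂/V₁) = 1.15 × 8.314 × ln(29.9/6.72) = 14.3 J/K.
The insulated surroundings exchange no heat, so ΔS_surr = 0 and ΔS_universe = ΔS_gas.

ΔS_universe = 14.3 J/K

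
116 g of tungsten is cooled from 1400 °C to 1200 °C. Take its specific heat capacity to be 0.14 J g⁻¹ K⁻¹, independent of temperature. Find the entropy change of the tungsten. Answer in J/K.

ΔS = -2.07 J/K

In kelvin: T₁ = 1673.15 K, T₂ = 1473.15 K. ΔS = ∫dQ_rev/T = m c ln(T₂/T₁) = 116 × 0.14 × ln(1473.15/1673.15) = -2.07 J/K.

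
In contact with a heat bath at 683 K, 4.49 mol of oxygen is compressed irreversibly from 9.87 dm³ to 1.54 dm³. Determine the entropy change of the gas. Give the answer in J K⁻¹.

ΔS_gas = -69.3 J/K

Entropy is a state function, so ΔS_gas depends only on the end states.
For an isothermal ideal gas ΔS_gas = nR ln(V₂/V₁) = 4.49 × 8.314 × ln(1.54/9.87) = -69.3 J/K.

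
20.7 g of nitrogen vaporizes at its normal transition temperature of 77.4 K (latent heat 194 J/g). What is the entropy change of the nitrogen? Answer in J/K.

ΔS = 51.9 J/K

Heat absorbed by the substance: Q = mL = 20.7 × 194 = 4015.8 J.
At constant T, ΔS = Q_rev/T = 4015.8 / 77.4 = 51.9 J/K.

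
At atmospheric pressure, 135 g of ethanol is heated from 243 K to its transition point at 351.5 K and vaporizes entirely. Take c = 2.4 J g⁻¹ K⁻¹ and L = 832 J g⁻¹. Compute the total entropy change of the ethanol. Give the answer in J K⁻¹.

ΔS = 439 J/K

Warming step: ΔS₁ = m c ln(T_tr/T_i) = 135 × 2.4 × ln(351.5/243) = 119.6 J/K.
Phase change: ΔS₂ = +mL/T_tr = 135 × 832 / 351.5 = 319.5 J/K.
ΔS_total = (119.6) + (319.5) = 439 J/K.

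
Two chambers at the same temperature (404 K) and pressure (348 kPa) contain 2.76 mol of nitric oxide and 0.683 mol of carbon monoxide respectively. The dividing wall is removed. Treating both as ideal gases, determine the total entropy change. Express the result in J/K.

Mole fractions: x_A = 2.76/3.44 = 0.802, x_B = 0.198.
ΔS_mix = −R(n_A ln x_A + n_B ln x_B) = −8.314 × (2.76 ln 0.802 + 0.683 ln 0.198) = 14.3 J/K.

ΔS_mix = 14.3 J/K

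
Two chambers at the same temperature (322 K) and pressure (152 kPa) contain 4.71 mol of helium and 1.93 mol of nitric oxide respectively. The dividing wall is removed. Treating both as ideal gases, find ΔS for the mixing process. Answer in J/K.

ΔS_mix = 33.3 J/K

Mole fractions: x_A = 4.71/6.64 = 0.709, x_B = 0.291.
ΔS_mix = −R(n_A ln x_A + n_B ln x_B) = −8.314 × (4.71 ln 0.709 + 1.93 ln 0.291) = 33.3 J/K.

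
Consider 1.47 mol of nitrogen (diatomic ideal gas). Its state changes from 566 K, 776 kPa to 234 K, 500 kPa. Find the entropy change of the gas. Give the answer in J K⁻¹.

ΔS = nC_p ln(T₂/T₁) − nR ln(P₂/P₁), with C_p = 7R/2 = 29.1 J mol⁻¹ K⁻¹ for a diatomic ideal gas.
ΔS = 1.47 × [29.1 × ln(234/566) − 8.314 × ln(500/776)] = -32.4 J/K.

ΔS = -32.4 J/K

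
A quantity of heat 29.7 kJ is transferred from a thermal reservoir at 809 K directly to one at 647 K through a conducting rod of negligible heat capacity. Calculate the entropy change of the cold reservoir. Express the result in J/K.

The cold reservoir gains heat Q, so ΔS_cold = +Q/T_C = 29700/647 = 45.9 J/K.

ΔS_cold = 45.9 J/K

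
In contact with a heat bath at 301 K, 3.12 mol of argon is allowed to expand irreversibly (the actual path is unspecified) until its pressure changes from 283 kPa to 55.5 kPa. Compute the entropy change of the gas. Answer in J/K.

ΔS_gas = 42.3 J/K

Entropy is a state function, so ΔS_gas depends only on the end states.
For an isothermal ideal gas ΔS_gas = nR ln(P₁/P₂) = 3.12 × 8.314 × ln(283/55.5) = 42.3 J/K.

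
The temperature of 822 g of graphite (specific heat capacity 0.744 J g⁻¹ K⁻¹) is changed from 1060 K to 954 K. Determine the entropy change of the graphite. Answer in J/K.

ΔS = ∫dQ_rev/T = m c ln(T₂/T₁) = 822 × 0.744 × ln(954/1060) = -64.4 J/K.

ΔS = -64.4 J/K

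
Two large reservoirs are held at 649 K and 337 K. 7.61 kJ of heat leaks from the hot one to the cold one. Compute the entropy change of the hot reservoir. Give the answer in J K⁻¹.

The hot reservoir loses heat Q, so ΔS_hot = −Q/T_H = −7610/649 = -11.7 J/K.

ΔS_hot = -11.7 J/K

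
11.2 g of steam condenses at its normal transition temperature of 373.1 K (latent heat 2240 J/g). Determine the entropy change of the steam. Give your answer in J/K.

Heat released by the substance: Q = −mL = −11.2 × 2240 = −25088 J.
At constant T, ΔS = Q_rev/T = −25088 / 373.1 = -67.2 J/K.

ΔS = -67.2 J/K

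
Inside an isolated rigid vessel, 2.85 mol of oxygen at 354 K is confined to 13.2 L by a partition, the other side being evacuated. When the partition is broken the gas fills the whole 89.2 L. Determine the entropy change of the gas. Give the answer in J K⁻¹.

No heat is exchanged and no work is done, so the ideal-gas temperature stays constant.
Entropy is a state function; using a reversible isothermal path, ΔS_gas = nR ln(V₂/V₁) = 2.85 × 8.314 × ln(89.2/13.2) = 45.3 J/K.

ΔS_gas = 45.3 J/K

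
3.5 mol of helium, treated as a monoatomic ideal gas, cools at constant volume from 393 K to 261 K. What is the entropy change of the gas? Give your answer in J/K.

At constant volume, ΔS = nC_V ln(T₂/T₁) with C_V = 3R/2 = 12.47 J mol⁻¹ K⁻¹.
ΔS = 3.5 × 12.47 × ln(261/393) = -17.9 J/K.

ΔS = -17.9 J/K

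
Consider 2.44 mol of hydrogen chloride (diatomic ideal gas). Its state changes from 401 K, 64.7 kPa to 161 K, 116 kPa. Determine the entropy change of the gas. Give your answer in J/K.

ΔS = -76.6 J/K

ΔS = nC_p ln(T₂/T₁) − nR ln(P₂/P₁), with C_p = 7R/2 = 29.1 J mol⁻¹ K⁻¹ for a diatomic ideal gas.
ΔS = 2.44 × [29.1 × ln(161/401) − 8.314 × ln(116/64.7)] = -76.6 J/K.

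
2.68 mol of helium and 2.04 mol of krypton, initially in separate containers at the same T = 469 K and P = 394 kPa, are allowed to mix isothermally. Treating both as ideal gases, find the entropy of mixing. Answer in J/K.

ΔS_mix = 26.8 J/K

Mole fractions: x_A = 2.68/4.72 = 0.568, x_B = 0.432.
ΔS_mix = −R(n_A ln x_A + n_B ln x_B) = −8.314 × (2.68 ln 0.568 + 2.04 ln 0.432) = 26.8 J/K.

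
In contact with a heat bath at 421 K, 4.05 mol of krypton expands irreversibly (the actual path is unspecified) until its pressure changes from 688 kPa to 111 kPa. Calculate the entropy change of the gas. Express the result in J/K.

Entropy is a state function, so ΔS_gas depends only on the end states.
For an isothermal ideal gas ΔS_gas = nR ln(P₁/P₂) = 4.05 × 8.314 × ln(688/111) = 61.4 J/K.

ΔS_gas = 61.4 J/K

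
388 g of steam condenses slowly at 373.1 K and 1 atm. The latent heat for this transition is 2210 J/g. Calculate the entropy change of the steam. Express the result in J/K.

Heat released by the substance: Q = −mL = −388 × 2210 = −857480 J.
At constant T, ΔS = Q_rev/T = −857480 / 373.1 = -2300 J/K.

ΔS = -2300 J/K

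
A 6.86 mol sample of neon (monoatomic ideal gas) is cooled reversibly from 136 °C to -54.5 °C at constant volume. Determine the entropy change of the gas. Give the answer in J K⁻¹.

ΔS = -53.6 J/K

In kelvin: T₁ = 409.15 K, T₂ = 218.65 K. At constant volume, ΔS = nC_V ln(T₂/T₁) with C_V = 3R/2 = 12.47 J mol⁻¹ K⁻¹.
ΔS = 6.86 × 12.47 × ln(218.65/409.15) = -53.6 J/K.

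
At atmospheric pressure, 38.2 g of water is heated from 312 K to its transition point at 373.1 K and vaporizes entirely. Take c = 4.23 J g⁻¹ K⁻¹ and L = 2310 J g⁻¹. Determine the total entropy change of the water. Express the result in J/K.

Warming step: ΔS₁ = m c ln(T_tr/T_i) = 38.2 × 4.23 × ln(373.1/312) = 28.9 J/K.
Phase change: ΔS₂ = +mL/T_tr = 38.2 × 2310 / 373.1 = 236.5 J/K.
ΔS_total = (28.9) + (236.5) = 265 J/K.

ΔS = 265 J/K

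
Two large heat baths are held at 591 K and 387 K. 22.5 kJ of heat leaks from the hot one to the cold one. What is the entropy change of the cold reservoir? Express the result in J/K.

ΔS_cold = 58.1 J/K

The cold reservoir gains heat Q, so ΔS_cold = +Q/T_C = 22500/387 = 58.1 J/K.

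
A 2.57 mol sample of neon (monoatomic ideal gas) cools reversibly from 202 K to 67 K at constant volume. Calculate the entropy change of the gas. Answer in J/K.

ΔS = -35.4 J/K

At constant volume, ΔS = nC_V ln(T₂/T₁) with C_V = 3R/2 = 12.47 J mol⁻¹ K⁻¹.
ΔS = 2.57 × 12.47 × ln(67/202) = -35.4 J/K.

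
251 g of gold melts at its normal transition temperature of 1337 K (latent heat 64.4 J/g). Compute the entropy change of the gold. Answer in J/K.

ΔS = 12.1 J/K

Heat absorbed by the substance: Q = mL = 251 × 64.4 = 16164.4 J.
At constant T, ΔS = Q_rev/T = 16164.4 / 1337 = 12.1 J/K.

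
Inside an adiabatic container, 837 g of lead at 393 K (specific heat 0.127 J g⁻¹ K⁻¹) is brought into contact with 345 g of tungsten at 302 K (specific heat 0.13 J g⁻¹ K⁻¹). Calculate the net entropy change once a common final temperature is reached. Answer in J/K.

Energy balance: T_f = (m₁c₁T₁ + m₂c₂T₂)/(m₁c₁ + m₂c₂) = 366 K.
ΔS₁ = m₁c₁ ln(T_f/T₁) = 106.299 × ln(366/393) = -7.567 J/K.
ΔS₂ = m₂c₂ ln(T_f/T₂) = 44.85 × ln(366/302) = 8.62 J/K.
ΔS_total = -7.567 + 8.62 = 1.05 J/K.

ΔS_total = 1.05 J/K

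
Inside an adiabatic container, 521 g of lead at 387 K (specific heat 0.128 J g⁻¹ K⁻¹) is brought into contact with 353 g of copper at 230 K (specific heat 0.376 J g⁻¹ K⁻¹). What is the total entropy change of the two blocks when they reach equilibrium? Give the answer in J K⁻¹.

Energy balance: T_f = (m₁c₁T₁ + m₂c₂T₂)/(m₁c₁ + m₂c₂) = 282.5 K.
ΔS₁ = m₁c₁ ln(T_f/T₁) = 66.688 × ln(282.5/387) = -20.99 J/K.
ΔS₂ = m₂c₂ ln(T_f/T₂) = 132.728 × ln(282.5/230) = 27.29 J/K.
ΔS_total = -20.99 + 27.29 = 6.3 J/K.

ΔS_total = 6.3 J/K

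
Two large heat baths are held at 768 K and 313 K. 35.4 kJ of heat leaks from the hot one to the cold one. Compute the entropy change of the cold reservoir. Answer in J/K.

The cold reservoir gains heat Q, so ΔS_cold = +Q/T_C = 35400/313 = 113 J/K.

ΔS_cold = 113 J/K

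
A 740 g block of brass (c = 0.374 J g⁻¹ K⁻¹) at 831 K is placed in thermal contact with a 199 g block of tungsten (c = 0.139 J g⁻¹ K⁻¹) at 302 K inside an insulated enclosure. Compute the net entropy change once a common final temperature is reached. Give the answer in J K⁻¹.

ΔS_total = 9.86 J/K

Energy balance: T_f = (m₁c₁T₁ + m₂c₂T₂)/(m₁c₁ + m₂c₂) = 782.93 K.
ΔS₁ = m₁c₁ ln(T_f/T₁) = 276.76 × ln(782.93/831) = -16.49 J/K.
ΔS₂ = m₂c₂ ln(T_f/T₂) = 27.661 × ln(782.93/302) = 26.35 J/K.
ΔS_total = -16.49 + 26.35 = 9.86 J/K.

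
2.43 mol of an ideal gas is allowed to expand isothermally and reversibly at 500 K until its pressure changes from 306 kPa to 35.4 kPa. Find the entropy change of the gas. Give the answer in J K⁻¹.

ΔS_gas = 43.6 J/K

For an isothermal ideal gas ΔS_gas = nR ln(P₁/P₂) = 2.43 × 8.314 × ln(306/35.4) = 43.6 J/K.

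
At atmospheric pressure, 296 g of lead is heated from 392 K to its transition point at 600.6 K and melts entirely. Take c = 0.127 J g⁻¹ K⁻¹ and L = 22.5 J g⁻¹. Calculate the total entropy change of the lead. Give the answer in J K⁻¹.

Warming step: ΔS₁ = m c ln(T_tr/T_i) = 296 × 0.127 × ln(600.6/392) = 16.04 J/K.
Phase change: ΔS₂ = +mL/T_tr = 296 × 22.5 / 600.6 = 11.09 J/K.
ΔS_total = (16.04) + (11.09) = 27.1 J/K.

ΔS = 27.1 J/K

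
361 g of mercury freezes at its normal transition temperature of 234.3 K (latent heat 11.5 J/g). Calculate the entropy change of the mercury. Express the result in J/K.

ΔS = -17.7 J/K

Heat released by the substance: Q = −mL = −361 × 11.5 = −4151.5 J.
At constant T, ΔS = Q_rev/T = −4151.5 / 234.3 = -17.7 J/K.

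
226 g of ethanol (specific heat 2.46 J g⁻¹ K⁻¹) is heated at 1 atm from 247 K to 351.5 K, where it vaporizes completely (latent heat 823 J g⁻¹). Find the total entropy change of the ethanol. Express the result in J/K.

Warming step: ΔS₁ = m c ln(T_tr/T_i) = 226 × 2.46 × ln(351.5/247) = 196.2 J/K.
Phase change: ΔS₂ = +mL/T_tr = 226 × 823 / 351.5 = 529.2 J/K.
ΔS_total = (196.2) + (529.2) = 725 J/K.

ΔS = 725 J/K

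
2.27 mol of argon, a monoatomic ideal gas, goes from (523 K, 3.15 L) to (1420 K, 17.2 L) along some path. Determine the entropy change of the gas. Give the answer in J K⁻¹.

ΔS = 60.3 J/K

Entropy is a state function: ΔS = nC_V ln(T₂/T₁) + nR ln(V₂/V₁), with C_V = 3R/2 = 12.47 J mol⁻¹ K⁻¹ for a monoatomic ideal gas.
ΔS = 2.27 × [12.47 × ln(1420/523) + 8.314 × ln(17.2/3.15)] = 60.3 J/K.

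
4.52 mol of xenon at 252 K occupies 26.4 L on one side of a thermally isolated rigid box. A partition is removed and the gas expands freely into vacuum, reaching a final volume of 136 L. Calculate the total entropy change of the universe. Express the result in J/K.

No heat is exchanged and no work is done, so the ideal-gas temperature stays constant.
Entropy is a state function; using a reversible isothermal path, ΔS_gas = nR ln(V₂/V₁) = 4.52 × 8.314 × ln(136/26.4) = 61.6 J/K.
The insulated surroundings exchange no heat, so ΔS_surr = 0 and ΔS_universe = ΔS_gas.

ΔS_universe = 61.6 J/K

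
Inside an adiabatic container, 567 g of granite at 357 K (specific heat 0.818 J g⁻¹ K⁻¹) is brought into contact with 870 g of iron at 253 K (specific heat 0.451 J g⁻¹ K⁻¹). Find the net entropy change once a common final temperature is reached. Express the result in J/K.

Energy balance: T_f = (m₁c₁T₁ + m₂c₂T₂)/(m₁c₁ + m₂c₂) = 309.34 K.
ΔS₁ = m₁c₁ ln(T_f/T₁) = 463.806 × ln(309.34/357) = -66.46 J/K.
ΔS₂ = m₂c₂ ln(T_f/T₂) = 392.37 × ln(309.34/253) = 78.88 J/K.
ΔS_total = -66.46 + 78.88 = 12.4 J/K.

ΔS_total = 12.4 J/K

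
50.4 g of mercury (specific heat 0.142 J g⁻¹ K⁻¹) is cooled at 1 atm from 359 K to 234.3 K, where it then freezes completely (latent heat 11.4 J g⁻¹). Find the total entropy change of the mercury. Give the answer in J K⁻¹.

Cooling step: ΔS₁ = m c ln(T_tr/T_i) = 50.4 × 0.142 × ln(234.3/359) = -3.054 J/K.
Phase change: ΔS₂ = −mL/T_tr = −50.4 × 11.4 / 234.3 = -2.452 J/K.
ΔS_total = (-3.054) + (-2.452) = -5.51 J/K.

ΔS = -5.51 J/K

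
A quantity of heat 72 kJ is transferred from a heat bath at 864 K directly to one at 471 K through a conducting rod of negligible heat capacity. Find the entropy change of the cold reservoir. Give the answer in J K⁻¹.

ΔS_cold = 153 J/K

The cold reservoir gains heat Q, so ΔS_cold = +Q/T_C = 72000/471 = 153 J/K.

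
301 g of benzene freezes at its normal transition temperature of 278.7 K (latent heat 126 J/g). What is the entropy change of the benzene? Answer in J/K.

Heat released by the substance: Q = −mL = −301 × 126 = −37926 J.
At constant T, ΔS = Q_rev/T = −37926 / 278.7 = -136 J/K.

ΔS = -136 J/K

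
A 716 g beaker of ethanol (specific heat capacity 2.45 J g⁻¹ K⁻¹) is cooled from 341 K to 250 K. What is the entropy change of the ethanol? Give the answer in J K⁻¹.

ΔS = -545 J/K

ΔS = ∫dQ_rev/T = m c ln(T₂/T₁) = 716 × 2.45 × ln(250/341) = -545 J/K.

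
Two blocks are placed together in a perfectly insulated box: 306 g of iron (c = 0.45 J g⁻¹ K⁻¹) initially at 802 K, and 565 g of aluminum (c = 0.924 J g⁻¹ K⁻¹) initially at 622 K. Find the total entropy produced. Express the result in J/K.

Energy balance: T_f = (m₁c₁T₁ + m₂c₂T₂)/(m₁c₁ + m₂c₂) = 659.57 K.
ΔS₁ = m₁c₁ ln(T_f/T₁) = 137.7 × ln(659.57/802) = -26.924 J/K.
ΔS₂ = m₂c₂ ln(T_f/T₂) = 522.06 × ln(659.57/622) = 30.616 J/K.
ΔS_total = -26.924 + 30.616 = 3.69 J/K.

ΔS_total = 3.69 J/K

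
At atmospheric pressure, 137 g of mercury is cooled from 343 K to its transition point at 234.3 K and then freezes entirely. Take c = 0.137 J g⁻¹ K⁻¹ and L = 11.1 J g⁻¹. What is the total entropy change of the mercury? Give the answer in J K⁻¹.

ΔS = -13.6 J/K

Cooling step: ΔS₁ = m c ln(T_tr/T_i) = 137 × 0.137 × ln(234.3/343) = -7.153 J/K.
Phase change: ΔS₂ = −mL/T_tr = −137 × 11.1 / 234.3 = -6.49 J/K.
ΔS_total = (-7.153) + (-6.49) = -13.6 J/K.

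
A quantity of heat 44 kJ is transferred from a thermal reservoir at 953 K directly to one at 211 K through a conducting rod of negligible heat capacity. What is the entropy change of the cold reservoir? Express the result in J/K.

ΔS_cold = 209 J/K

The cold reservoir gains heat Q, so ΔS_cold = +Q/T_C = 44000/211 = 209 J/K.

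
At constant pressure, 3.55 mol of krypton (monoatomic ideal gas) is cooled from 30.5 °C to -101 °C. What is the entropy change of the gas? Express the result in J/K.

In kelvin: T₁ = 303.65 K, T₂ = 172.15 K. At constant pressure, ΔS = nC_p ln(T₂/T₁) with C_p = 5R/2 = 20.79 J mol⁻¹ K⁻¹.
ΔS = 3.55 × 20.79 × ln(172.15/303.65) = -41.9 J/K.

ΔS = -41.9 J/K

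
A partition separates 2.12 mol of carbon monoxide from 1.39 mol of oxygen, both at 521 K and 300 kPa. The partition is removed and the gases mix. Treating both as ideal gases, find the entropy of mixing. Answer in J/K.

Mole fractions: x_A = 2.12/3.51 = 0.604, x_B = 0.396.
ΔS_mix = −R(n_A ln x_A + n_B ln x_B) = −8.314 × (2.12 ln 0.604 + 1.39 ln 0.396) = 19.6 J/K.

ΔS_mix = 19.6 J/K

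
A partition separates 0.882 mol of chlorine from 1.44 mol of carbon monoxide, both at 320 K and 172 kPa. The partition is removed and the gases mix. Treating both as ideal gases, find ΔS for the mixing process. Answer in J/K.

ΔS_mix = 12.8 J/K

Mole fractions: x_A = 0.882/2.32 = 0.38, x_B = 0.62.
ΔS_mix = −R(n_A ln x_A + n_B ln x_B) = −8.314 × (0.882 ln 0.38 + 1.44 ln 0.62) = 12.8 J/K.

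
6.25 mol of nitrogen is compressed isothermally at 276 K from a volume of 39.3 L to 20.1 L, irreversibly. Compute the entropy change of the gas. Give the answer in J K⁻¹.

ΔS_gas = -34.8 J/K

Entropy is a state function, so ΔS_gas depends only on the end states.
For an isothermal ideal gas ΔS_gas = nR ln(V₂/V₁) = 6.25 × 8.314 × ln(20.1/39.3) = -34.8 J/K.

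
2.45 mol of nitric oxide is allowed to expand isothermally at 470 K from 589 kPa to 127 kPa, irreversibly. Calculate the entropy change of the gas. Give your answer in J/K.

Entropy is a state function, so ΔS_gas depends only on the end states.
For an isothermal ideal gas ΔS_gas = nR ln(P₁/P₂) = 2.45 × 8.314 × ln(589/127) = 31.3 J/K.

ΔS_gas = 31.3 J/K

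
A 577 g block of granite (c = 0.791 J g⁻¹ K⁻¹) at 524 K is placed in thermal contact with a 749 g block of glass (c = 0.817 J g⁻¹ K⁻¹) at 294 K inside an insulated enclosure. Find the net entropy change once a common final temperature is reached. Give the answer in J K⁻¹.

Energy balance: T_f = (m₁c₁T₁ + m₂c₂T₂)/(m₁c₁ + m₂c₂) = 392.26 K.
ΔS₁ = m₁c₁ ln(T_f/T₁) = 456.407 × ln(392.26/524) = -132.16 J/K.
ΔS₂ = m₂c₂ ln(T_f/T₂) = 611.933 × ln(392.26/294) = 176.45 J/K.
ΔS_total = -132.16 + 176.45 = 44.3 J/K.

ΔS_total = 44.3 J/K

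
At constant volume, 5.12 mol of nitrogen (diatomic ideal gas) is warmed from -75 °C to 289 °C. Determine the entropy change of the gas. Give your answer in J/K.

ΔS = 111 J/K

In kelvin: T₁ = 198.15 K, T₂ = 562.15 K. At constant volume, ΔS = nC_V ln(T₂/T₁) with C_V = 5R/2 = 20.79 J mol⁻¹ K⁻¹.
ΔS = 5.12 × 20.79 × ln(562.15/198.15) = 111 J/K.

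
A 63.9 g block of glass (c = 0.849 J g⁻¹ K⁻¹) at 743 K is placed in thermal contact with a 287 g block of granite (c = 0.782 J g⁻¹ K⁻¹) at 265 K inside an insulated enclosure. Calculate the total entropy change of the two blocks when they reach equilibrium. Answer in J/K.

ΔS_total = 27.9 J/K

Energy balance: T_f = (m₁c₁T₁ + m₂c₂T₂)/(m₁c₁ + m₂c₂) = 358.05 K.
ΔS₁ = m₁c₁ ln(T_f/T₁) = 54.2511 × ln(358.05/743) = -39.6 J/K.
ΔS₂ = m₂c₂ ln(T_f/T₂) = 224.434 × ln(358.05/265) = 67.54 J/K.
ΔS_total = -39.6 + 67.54 = 27.9 J/K.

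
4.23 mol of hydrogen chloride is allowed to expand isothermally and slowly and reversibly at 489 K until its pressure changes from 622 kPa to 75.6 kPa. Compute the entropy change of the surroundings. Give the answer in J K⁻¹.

ΔS_surr = -74.1 J/K

For an isothermal ideal gas ΔS_gas = nR ln(P₁/P₂) = 4.23 × 8.314 × ln(622/75.6) = 74.1 J/K.
The process is reversible, so ΔS_surr = −ΔS_gas = -74.1 J/K and ΔS_universe = 0.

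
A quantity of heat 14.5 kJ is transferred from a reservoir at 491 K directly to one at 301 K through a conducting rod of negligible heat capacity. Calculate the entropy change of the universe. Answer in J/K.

ΔS_hot = −Q/T_H = −14500/491 = -29.53 J/K and ΔS_cold = +Q/T_C = 14500/301 = 48.17 J/K.
ΔS_total = -29.53 + 48.17 = 18.6 J/K, positive as the second law requires.

ΔS_total = 18.6 J/K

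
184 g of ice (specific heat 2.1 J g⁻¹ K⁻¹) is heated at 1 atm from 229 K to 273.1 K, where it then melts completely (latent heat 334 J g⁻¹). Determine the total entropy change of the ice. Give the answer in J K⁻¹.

Warming step: ΔS₁ = m c ln(T_tr/T_i) = 184 × 2.1 × ln(273.1/229) = 68.05 J/K.
Phase change: ΔS₂ = +mL/T_tr = 184 × 334 / 273.1 = 225 J/K.
ΔS_total = (68.05) + (225) = 293 J/K.

ΔS = 293 J/K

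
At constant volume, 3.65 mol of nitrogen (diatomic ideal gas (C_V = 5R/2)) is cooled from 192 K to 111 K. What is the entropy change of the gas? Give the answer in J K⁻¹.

ΔS = -41.6 J/K

At constant volume, ΔS = nC_V ln(T₂/T₁) with C_V = 5R/2 = 20.79 J mol⁻¹ K⁻¹.
ΔS = 3.65 × 20.79 × ln(111/192) = -41.6 J/K.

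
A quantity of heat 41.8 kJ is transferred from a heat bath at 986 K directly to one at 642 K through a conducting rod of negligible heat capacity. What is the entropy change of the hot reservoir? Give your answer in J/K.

The hot reservoir loses heat Q, so ΔS_hot = −Q/T_H = −41800/986 = -42.4 J/K.

ΔS_hot = -42.4 J/K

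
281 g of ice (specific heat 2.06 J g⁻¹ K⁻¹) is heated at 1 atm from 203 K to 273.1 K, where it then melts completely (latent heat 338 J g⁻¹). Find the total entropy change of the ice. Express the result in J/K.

Warming step: ΔS₁ = m c ln(T_tr/T_i) = 281 × 2.06 × ln(273.1/203) = 171.71 J/K.
Phase change: ΔS₂ = +mL/T_tr = 281 × 338 / 273.1 = 347.78 J/K.
ΔS_total = (171.71) + (347.78) = 519 J/K.

ΔS = 519 J/K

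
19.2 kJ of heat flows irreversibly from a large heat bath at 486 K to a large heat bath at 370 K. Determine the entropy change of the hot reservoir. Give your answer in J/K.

The hot reservoir loses heat Q, so ΔS_hot = −Q/T_H = −19200/486 = -39.5 J/K.

ΔS_hot = -39.5 J/K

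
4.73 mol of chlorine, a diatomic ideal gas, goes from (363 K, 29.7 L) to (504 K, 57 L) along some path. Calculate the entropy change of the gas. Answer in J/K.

ΔS = 57.9 J/K

Entropy is a state function: ΔS = nC_V ln(T₂/T₁) + nR ln(V₂/V₁), with C_V = 5R/2 = 20.79 J mol⁻¹ K⁻¹ for a diatomic ideal gas.
ΔS = 4.73 × [20.79 × ln(504/363) + 8.314 × ln(57/29.7)] = 57.9 J/K.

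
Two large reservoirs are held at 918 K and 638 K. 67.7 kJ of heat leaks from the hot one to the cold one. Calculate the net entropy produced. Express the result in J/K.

ΔS_total = 32.4 J/K

ΔS_hot = −Q/T_H = −67700/918 = -73.747 J/K and ΔS_cold = +Q/T_C = 67700/638 = 106.11 J/K.
ΔS_total = -73.747 + 106.11 = 32.4 J/K, positive as the second law requires.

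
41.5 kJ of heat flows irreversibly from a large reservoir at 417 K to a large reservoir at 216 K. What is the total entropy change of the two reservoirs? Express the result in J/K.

ΔS_total = 92.6 J/K

ΔS_hot = −Q/T_H = −41500/417 = -99.52 J/K and ΔS_cold = +Q/T_C = 41500/216 = 192.1 J/K.
ΔS_total = -99.52 + 192.1 = 92.6 J/K, positive as the second law requires.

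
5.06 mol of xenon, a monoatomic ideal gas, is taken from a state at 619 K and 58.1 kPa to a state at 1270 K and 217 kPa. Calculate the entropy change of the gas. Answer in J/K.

ΔS = 20.1 J/K

ΔS = nC_p ln(T₂/T₁) − nR ln(P₂/P₁), with C_p = 5R/2 = 20.79 J mol⁻¹ K⁻¹ for a monoatomic ideal gas.
ΔS = 5.06 × [20.79 × ln(1270/619) − 8.314 × ln(217/58.1)] = 20.1 J/K.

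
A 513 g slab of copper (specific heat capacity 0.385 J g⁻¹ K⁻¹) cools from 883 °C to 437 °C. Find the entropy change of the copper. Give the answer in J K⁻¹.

ΔS = -96.3 J/K

In kelvin: T₁ = 1156.15 K, T₂ = 710.15 K. ΔS = ∫dQ_rev/T = m c ln(T₂/T₁) = 513 × 0.385 × ln(710.15/1156.15) = -96.3 J/K.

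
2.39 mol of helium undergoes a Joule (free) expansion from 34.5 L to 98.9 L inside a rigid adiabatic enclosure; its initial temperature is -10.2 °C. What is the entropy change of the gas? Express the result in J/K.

ΔS_gas = 20.9 J/K

No heat is exchanged and no work is done, so the ideal-gas temperature stays constant.
Entropy is a state function; using a reversible isothermal path, ΔS_gas = nR ln(V₂/V₁) = 2.39 × 8.314 × ln(98.9/34.5) = 20.9 J/K.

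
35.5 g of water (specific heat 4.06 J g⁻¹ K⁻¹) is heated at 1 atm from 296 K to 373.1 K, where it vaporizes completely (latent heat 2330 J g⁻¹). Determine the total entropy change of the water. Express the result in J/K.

ΔS = 255 J/K

Warming step: ΔS₁ = m c ln(T_tr/T_i) = 35.5 × 4.06 × ln(373.1/296) = 33.36 J/K.
Phase change: ΔS₂ = +mL/T_tr = 35.5 × 2330 / 373.1 = 221.7 J/K.
ΔS_total = (33.36) + (221.7) = 255 J/K.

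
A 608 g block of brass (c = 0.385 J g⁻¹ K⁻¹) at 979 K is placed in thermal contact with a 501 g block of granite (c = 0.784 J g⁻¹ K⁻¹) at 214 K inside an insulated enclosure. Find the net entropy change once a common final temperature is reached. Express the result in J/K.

Energy balance: T_f = (m₁c₁T₁ + m₂c₂T₂)/(m₁c₁ + m₂c₂) = 499.66 K.
ΔS₁ = m₁c₁ ln(T_f/T₁) = 234.08 × ln(499.66/979) = -157.4 J/K.
ΔS₂ = m₂c₂ ln(T_f/T₂) = 392.784 × ln(499.66/214) = 333.1 J/K.
ΔS_total = -157.4 + 333.1 = 176 J/K.

ΔS_total = 176 J/K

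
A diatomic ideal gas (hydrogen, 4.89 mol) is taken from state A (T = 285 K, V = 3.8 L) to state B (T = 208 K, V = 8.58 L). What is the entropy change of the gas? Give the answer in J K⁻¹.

Entropy is a state function: ΔS = nC_V ln(T₂/T₁) + nR ln(V₂/V₁), with C_V = 5R/2 = 20.79 J mol⁻¹ K⁻¹ for a diatomic ideal gas.
ΔS = 4.89 × [20.79 × ln(208/285) + 8.314 × ln(8.58/3.8)] = 1.1 J/K.

ΔS = 1.1 J/K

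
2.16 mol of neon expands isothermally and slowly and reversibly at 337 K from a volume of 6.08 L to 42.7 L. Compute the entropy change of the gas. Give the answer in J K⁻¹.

For an isothermal ideal gas ΔS_gas = nR ln(V₂/V₁) = 2.16 × 8.314 × ln(42.7/6.08) = 35 J/K.

ΔS_gas = 35 J/K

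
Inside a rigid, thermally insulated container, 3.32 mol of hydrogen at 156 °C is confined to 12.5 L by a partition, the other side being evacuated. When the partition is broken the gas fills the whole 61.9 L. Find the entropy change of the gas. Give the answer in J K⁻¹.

ΔS_gas = 44.2 J/K

No heat is exchanged and no work is done, so the ideal-gas temperature stays constant.
Entropy is a state function; using a reversible isothermal path, ΔS_gas = nR ln(V₂/V₁) = 3.32 × 8.314 × ln(61.9/12.5) = 44.2 J/K.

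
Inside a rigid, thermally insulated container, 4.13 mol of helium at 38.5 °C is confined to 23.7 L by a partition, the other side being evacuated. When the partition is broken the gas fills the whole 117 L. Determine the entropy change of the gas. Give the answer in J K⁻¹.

ΔS_gas = 54.8 J/K

No heat is exchanged and no work is done, so the ideal-gas temperature stays constant.
Entropy is a state function; using a reversible isothermal path, ΔS_gas = nR ln(V₂/V₁) = 4.13 × 8.314 × ln(117/23.7) = 54.8 J/K.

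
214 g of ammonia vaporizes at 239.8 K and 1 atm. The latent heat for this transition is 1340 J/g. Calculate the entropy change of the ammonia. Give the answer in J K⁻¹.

ΔS = 1200 J/K

Heat absorbed by the substance: Q = mL = 214 × 1340 = 286760 J.
At constant T, ΔS = Q_rev/T = 286760 / 239.8 = 1200 J/K.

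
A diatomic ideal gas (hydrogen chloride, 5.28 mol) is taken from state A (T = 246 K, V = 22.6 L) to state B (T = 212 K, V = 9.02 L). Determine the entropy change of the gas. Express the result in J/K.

Entropy is a state function: ΔS = nC_V ln(T₂/T₁) + nR ln(V₂/V₁), with C_V = 5R/2 = 20.79 J mol⁻¹ K⁻¹ for a diatomic ideal gas.
ΔS = 5.28 × [20.79 × ln(212/246) + 8.314 × ln(9.02/22.6)] = -56.6 J/K.

ΔS = -56.6 J/K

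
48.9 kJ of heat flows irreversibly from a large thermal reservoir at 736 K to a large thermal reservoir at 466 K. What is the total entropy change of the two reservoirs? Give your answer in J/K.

ΔS_hot = −Q/T_H = −48900/736 = -66.44 J/K and ΔS_cold = +Q/T_C = 48900/466 = 104.9 J/K.
ΔS_total = -66.44 + 104.9 = 38.5 J/K, positive as the second law requires.

ΔS_total = 38.5 J/K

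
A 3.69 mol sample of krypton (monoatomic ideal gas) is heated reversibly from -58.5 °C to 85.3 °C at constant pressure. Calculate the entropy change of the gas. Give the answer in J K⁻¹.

In kelvin: T₁ = 214.65 K, T₂ = 358.45 K. At constant pressure, ΔS = nC_p ln(T₂/T₁) with C_p = 5R/2 = 20.79 J mol⁻¹ K⁻¹.
ΔS = 3.69 × 20.79 × ln(358.45/214.65) = 39.3 J/K.

ΔS = 39.3 J/K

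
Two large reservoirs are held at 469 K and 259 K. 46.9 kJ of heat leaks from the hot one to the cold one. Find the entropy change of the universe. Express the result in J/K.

ΔS_total = 81.1 J/K

ΔS_hot = −Q/T_H = −46900/469 = -100 J/K and ΔS_cold = +Q/T_C = 46900/259 = 181.1 J/K.
ΔS_total = -100 + 181.1 = 81.1 J/K, positive as the second law requires.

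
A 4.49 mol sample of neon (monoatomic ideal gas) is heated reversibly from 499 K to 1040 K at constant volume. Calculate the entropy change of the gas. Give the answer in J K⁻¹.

ΔS = 41.1 J/K

At constant volume, ΔS = nC_V ln(T₂/T₁) with C_V = 3R/2 = 12.47 J mol⁻¹ K⁻¹.
ΔS = 4.49 × 12.47 × ln(1040/499) = 41.1 J/K.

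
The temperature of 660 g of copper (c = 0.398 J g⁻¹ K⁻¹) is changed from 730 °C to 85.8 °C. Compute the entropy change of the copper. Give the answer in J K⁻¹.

In kelvin: T₁ = 1003.15 K, T₂ = 358.95 K. ΔS = ∫dQ_rev/T = m c ln(T₂/T₁) = 660 × 0.398 × ln(358.95/1003.15) = -270 J/K.

ΔS = -270 J/K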